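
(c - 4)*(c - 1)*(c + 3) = c^3 - 2*c^2 - 11*c + 12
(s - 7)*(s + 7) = s^2 - 49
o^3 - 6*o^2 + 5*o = o*(o - 5)*(o - 1)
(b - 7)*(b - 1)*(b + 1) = b^3 - 7*b^2 - b + 7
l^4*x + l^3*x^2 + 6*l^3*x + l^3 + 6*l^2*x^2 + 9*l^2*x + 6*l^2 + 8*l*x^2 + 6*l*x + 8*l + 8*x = (l + 2)*(l + 4)*(l + x)*(l*x + 1)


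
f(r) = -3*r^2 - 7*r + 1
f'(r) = -6*r - 7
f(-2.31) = 1.16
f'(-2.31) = 6.86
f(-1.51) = 4.73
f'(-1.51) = 2.06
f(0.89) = -7.61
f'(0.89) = -12.34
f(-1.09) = 5.07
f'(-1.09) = -0.46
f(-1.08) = 5.06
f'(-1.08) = -0.52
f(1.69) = -19.40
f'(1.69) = -17.14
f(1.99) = -24.81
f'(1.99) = -18.94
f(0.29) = -1.28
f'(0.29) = -8.74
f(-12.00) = -347.00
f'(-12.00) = 65.00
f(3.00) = -47.00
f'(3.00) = -25.00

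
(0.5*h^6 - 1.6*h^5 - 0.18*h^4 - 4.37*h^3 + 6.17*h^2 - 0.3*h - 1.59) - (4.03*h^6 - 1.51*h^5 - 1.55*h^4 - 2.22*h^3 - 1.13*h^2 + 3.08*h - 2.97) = -3.53*h^6 - 0.0900000000000001*h^5 + 1.37*h^4 - 2.15*h^3 + 7.3*h^2 - 3.38*h + 1.38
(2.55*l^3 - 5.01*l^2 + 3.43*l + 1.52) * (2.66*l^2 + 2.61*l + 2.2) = 6.783*l^5 - 6.6711*l^4 + 1.6577*l^3 + 1.9735*l^2 + 11.5132*l + 3.344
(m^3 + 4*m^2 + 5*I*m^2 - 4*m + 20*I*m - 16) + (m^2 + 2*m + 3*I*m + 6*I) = m^3 + 5*m^2 + 5*I*m^2 - 2*m + 23*I*m - 16 + 6*I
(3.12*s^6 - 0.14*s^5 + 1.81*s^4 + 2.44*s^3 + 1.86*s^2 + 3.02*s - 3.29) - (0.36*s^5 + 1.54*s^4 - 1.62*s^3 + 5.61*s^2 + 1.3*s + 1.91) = 3.12*s^6 - 0.5*s^5 + 0.27*s^4 + 4.06*s^3 - 3.75*s^2 + 1.72*s - 5.2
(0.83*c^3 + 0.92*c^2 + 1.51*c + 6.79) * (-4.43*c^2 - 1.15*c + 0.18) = -3.6769*c^5 - 5.0301*c^4 - 7.5979*c^3 - 31.6506*c^2 - 7.5367*c + 1.2222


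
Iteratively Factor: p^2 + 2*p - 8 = (p + 4)*(p - 2)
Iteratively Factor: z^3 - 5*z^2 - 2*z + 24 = (z - 4)*(z^2 - z - 6) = (z - 4)*(z - 3)*(z + 2)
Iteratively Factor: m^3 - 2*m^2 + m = (m - 1)*(m^2 - m) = m*(m - 1)*(m - 1)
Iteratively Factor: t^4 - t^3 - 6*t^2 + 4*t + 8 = (t - 2)*(t^3 + t^2 - 4*t - 4) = (t - 2)^2*(t^2 + 3*t + 2) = (t - 2)^2*(t + 1)*(t + 2)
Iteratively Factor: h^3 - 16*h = (h + 4)*(h^2 - 4*h) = (h - 4)*(h + 4)*(h)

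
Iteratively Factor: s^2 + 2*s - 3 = (s + 3)*(s - 1)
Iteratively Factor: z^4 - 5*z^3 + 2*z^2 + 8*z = (z - 4)*(z^3 - z^2 - 2*z) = (z - 4)*(z - 2)*(z^2 + z) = z*(z - 4)*(z - 2)*(z + 1)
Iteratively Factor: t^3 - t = (t)*(t^2 - 1) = t*(t - 1)*(t + 1)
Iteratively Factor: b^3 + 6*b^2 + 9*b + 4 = (b + 4)*(b^2 + 2*b + 1) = (b + 1)*(b + 4)*(b + 1)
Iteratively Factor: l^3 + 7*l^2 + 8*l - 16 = (l + 4)*(l^2 + 3*l - 4) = (l - 1)*(l + 4)*(l + 4)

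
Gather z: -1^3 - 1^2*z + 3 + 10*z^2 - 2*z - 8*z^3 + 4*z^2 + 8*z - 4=-8*z^3 + 14*z^2 + 5*z - 2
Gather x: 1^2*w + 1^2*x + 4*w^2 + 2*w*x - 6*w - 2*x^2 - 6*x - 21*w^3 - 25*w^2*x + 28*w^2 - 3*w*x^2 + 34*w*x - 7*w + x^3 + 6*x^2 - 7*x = -21*w^3 + 32*w^2 - 12*w + x^3 + x^2*(4 - 3*w) + x*(-25*w^2 + 36*w - 12)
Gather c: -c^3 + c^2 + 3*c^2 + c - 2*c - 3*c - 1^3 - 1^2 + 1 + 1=-c^3 + 4*c^2 - 4*c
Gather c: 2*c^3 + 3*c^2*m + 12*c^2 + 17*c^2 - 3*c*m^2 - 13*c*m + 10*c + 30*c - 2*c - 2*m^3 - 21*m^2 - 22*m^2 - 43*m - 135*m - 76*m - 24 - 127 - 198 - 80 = 2*c^3 + c^2*(3*m + 29) + c*(-3*m^2 - 13*m + 38) - 2*m^3 - 43*m^2 - 254*m - 429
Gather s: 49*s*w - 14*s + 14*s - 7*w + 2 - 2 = 49*s*w - 7*w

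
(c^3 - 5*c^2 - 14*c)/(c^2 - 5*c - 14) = c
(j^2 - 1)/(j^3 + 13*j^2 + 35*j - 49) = (j + 1)/(j^2 + 14*j + 49)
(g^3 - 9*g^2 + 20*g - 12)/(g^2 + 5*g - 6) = (g^2 - 8*g + 12)/(g + 6)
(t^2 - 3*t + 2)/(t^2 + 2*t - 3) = (t - 2)/(t + 3)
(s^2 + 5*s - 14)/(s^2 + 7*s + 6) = (s^2 + 5*s - 14)/(s^2 + 7*s + 6)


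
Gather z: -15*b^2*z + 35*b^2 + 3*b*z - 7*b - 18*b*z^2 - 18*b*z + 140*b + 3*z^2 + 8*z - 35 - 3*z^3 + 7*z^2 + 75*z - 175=35*b^2 + 133*b - 3*z^3 + z^2*(10 - 18*b) + z*(-15*b^2 - 15*b + 83) - 210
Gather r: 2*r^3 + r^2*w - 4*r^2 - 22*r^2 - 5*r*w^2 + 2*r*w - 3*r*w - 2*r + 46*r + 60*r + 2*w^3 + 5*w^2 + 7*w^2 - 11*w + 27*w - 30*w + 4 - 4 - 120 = 2*r^3 + r^2*(w - 26) + r*(-5*w^2 - w + 104) + 2*w^3 + 12*w^2 - 14*w - 120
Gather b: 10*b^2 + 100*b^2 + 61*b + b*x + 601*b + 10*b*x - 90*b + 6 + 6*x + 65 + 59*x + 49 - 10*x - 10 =110*b^2 + b*(11*x + 572) + 55*x + 110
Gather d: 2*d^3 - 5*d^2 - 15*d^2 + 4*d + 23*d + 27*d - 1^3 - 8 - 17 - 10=2*d^3 - 20*d^2 + 54*d - 36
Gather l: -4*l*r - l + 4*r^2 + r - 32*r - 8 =l*(-4*r - 1) + 4*r^2 - 31*r - 8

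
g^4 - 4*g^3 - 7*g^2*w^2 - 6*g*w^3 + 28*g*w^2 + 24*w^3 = (g - 4)*(g - 3*w)*(g + w)*(g + 2*w)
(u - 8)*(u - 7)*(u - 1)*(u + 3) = u^4 - 13*u^3 + 23*u^2 + 157*u - 168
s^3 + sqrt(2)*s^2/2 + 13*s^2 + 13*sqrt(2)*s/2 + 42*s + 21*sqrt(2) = (s + 6)*(s + 7)*(s + sqrt(2)/2)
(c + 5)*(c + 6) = c^2 + 11*c + 30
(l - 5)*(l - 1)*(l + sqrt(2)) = l^3 - 6*l^2 + sqrt(2)*l^2 - 6*sqrt(2)*l + 5*l + 5*sqrt(2)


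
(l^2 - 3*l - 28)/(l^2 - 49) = (l + 4)/(l + 7)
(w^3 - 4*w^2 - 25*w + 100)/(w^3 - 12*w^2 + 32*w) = (w^2 - 25)/(w*(w - 8))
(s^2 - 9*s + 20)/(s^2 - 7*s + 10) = (s - 4)/(s - 2)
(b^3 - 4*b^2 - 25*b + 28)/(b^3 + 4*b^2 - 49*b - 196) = (b - 1)/(b + 7)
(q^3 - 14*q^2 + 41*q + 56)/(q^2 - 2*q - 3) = (q^2 - 15*q + 56)/(q - 3)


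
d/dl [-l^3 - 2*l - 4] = -3*l^2 - 2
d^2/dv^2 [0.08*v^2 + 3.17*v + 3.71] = 0.160000000000000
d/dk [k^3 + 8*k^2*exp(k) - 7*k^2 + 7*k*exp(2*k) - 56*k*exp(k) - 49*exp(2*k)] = 8*k^2*exp(k) + 3*k^2 + 14*k*exp(2*k) - 40*k*exp(k) - 14*k - 91*exp(2*k) - 56*exp(k)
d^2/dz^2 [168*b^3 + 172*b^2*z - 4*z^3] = -24*z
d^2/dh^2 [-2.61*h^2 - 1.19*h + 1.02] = -5.22000000000000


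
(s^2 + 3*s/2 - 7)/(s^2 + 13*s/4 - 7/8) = 4*(s - 2)/(4*s - 1)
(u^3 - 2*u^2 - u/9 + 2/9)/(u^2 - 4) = (u^2 - 1/9)/(u + 2)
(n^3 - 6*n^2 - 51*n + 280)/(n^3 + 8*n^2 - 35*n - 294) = (n^2 - 13*n + 40)/(n^2 + n - 42)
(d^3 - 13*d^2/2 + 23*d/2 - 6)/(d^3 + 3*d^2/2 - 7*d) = (2*d^3 - 13*d^2 + 23*d - 12)/(d*(2*d^2 + 3*d - 14))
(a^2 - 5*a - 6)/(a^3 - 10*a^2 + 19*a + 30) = 1/(a - 5)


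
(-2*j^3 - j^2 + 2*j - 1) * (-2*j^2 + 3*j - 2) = 4*j^5 - 4*j^4 - 3*j^3 + 10*j^2 - 7*j + 2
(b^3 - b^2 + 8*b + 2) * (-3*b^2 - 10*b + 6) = -3*b^5 - 7*b^4 - 8*b^3 - 92*b^2 + 28*b + 12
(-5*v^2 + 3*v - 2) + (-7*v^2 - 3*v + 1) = -12*v^2 - 1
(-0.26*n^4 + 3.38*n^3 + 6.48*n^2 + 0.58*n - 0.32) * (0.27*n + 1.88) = -0.0702*n^5 + 0.4238*n^4 + 8.104*n^3 + 12.339*n^2 + 1.004*n - 0.6016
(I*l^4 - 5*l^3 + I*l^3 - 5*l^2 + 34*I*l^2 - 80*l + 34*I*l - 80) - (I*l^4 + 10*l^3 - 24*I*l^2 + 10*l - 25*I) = -15*l^3 + I*l^3 - 5*l^2 + 58*I*l^2 - 90*l + 34*I*l - 80 + 25*I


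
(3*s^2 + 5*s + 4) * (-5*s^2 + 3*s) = -15*s^4 - 16*s^3 - 5*s^2 + 12*s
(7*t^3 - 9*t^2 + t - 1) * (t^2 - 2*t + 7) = 7*t^5 - 23*t^4 + 68*t^3 - 66*t^2 + 9*t - 7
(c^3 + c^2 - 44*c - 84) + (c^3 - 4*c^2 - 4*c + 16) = 2*c^3 - 3*c^2 - 48*c - 68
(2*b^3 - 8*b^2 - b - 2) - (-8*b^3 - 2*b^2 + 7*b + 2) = 10*b^3 - 6*b^2 - 8*b - 4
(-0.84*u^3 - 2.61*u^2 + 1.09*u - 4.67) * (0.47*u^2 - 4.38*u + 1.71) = -0.3948*u^5 + 2.4525*u^4 + 10.5077*u^3 - 11.4322*u^2 + 22.3185*u - 7.9857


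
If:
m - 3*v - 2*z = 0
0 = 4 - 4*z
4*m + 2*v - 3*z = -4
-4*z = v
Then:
No Solution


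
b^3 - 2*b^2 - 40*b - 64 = (b - 8)*(b + 2)*(b + 4)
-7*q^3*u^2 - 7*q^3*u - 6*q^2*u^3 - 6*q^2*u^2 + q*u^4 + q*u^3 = u*(-7*q + u)*(q + u)*(q*u + q)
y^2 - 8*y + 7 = (y - 7)*(y - 1)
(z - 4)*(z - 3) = z^2 - 7*z + 12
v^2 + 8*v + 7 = (v + 1)*(v + 7)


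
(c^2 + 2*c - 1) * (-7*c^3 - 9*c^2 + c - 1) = -7*c^5 - 23*c^4 - 10*c^3 + 10*c^2 - 3*c + 1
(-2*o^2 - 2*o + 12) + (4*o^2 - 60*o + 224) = 2*o^2 - 62*o + 236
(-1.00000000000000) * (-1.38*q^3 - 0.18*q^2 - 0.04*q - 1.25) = 1.38*q^3 + 0.18*q^2 + 0.04*q + 1.25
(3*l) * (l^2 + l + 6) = 3*l^3 + 3*l^2 + 18*l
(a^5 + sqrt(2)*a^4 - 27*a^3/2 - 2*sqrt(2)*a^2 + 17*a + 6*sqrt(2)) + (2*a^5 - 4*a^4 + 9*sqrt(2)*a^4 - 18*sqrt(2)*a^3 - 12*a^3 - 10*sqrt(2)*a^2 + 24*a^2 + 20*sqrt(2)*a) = 3*a^5 - 4*a^4 + 10*sqrt(2)*a^4 - 51*a^3/2 - 18*sqrt(2)*a^3 - 12*sqrt(2)*a^2 + 24*a^2 + 17*a + 20*sqrt(2)*a + 6*sqrt(2)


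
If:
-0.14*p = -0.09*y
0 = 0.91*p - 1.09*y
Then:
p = 0.00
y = 0.00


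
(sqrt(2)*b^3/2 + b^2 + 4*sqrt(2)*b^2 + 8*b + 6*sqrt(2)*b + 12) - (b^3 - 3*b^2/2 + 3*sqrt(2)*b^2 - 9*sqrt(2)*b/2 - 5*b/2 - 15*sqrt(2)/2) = -b^3 + sqrt(2)*b^3/2 + sqrt(2)*b^2 + 5*b^2/2 + 21*b/2 + 21*sqrt(2)*b/2 + 15*sqrt(2)/2 + 12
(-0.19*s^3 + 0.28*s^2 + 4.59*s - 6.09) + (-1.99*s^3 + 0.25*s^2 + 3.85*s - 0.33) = -2.18*s^3 + 0.53*s^2 + 8.44*s - 6.42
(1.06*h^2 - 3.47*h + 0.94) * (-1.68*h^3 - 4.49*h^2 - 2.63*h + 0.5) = -1.7808*h^5 + 1.0702*h^4 + 11.2133*h^3 + 5.4355*h^2 - 4.2072*h + 0.47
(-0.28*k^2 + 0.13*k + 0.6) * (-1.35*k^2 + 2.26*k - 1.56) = 0.378*k^4 - 0.8083*k^3 - 0.0793999999999999*k^2 + 1.1532*k - 0.936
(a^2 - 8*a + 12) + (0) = a^2 - 8*a + 12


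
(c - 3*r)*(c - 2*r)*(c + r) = c^3 - 4*c^2*r + c*r^2 + 6*r^3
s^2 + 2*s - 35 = (s - 5)*(s + 7)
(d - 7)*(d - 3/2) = d^2 - 17*d/2 + 21/2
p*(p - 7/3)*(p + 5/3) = p^3 - 2*p^2/3 - 35*p/9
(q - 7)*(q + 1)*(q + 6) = q^3 - 43*q - 42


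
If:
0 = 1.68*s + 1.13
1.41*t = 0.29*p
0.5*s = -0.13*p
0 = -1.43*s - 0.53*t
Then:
No Solution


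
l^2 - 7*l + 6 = (l - 6)*(l - 1)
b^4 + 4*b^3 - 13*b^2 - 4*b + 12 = (b - 2)*(b - 1)*(b + 1)*(b + 6)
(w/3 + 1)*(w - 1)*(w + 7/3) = w^3/3 + 13*w^2/9 + 5*w/9 - 7/3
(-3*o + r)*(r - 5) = -3*o*r + 15*o + r^2 - 5*r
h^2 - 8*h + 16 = (h - 4)^2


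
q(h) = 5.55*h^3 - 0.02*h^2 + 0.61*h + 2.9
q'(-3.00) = 150.58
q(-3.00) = -148.96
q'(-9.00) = 1349.62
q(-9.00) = -4050.16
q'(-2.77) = 128.47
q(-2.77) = -116.90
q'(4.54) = 343.61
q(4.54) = 524.61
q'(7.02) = 820.85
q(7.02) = 1926.21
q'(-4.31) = 310.07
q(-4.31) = -444.45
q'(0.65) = 7.62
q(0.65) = 4.81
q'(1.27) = 27.41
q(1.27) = 15.01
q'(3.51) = 205.60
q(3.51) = 244.80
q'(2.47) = 102.09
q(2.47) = 87.92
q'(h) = 16.65*h^2 - 0.04*h + 0.61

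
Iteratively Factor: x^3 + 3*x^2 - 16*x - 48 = (x + 4)*(x^2 - x - 12) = (x - 4)*(x + 4)*(x + 3)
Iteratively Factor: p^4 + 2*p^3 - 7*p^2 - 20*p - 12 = (p - 3)*(p^3 + 5*p^2 + 8*p + 4) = (p - 3)*(p + 1)*(p^2 + 4*p + 4) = (p - 3)*(p + 1)*(p + 2)*(p + 2)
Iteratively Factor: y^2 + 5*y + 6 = (y + 2)*(y + 3)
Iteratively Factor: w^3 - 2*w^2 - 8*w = (w + 2)*(w^2 - 4*w) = (w - 4)*(w + 2)*(w)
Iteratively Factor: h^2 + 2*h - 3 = (h + 3)*(h - 1)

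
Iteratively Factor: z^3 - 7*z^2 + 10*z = (z - 5)*(z^2 - 2*z) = z*(z - 5)*(z - 2)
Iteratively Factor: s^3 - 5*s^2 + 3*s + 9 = (s - 3)*(s^2 - 2*s - 3) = (s - 3)^2*(s + 1)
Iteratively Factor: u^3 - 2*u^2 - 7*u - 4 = (u + 1)*(u^2 - 3*u - 4) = (u - 4)*(u + 1)*(u + 1)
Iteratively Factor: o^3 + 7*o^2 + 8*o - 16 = (o + 4)*(o^2 + 3*o - 4) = (o - 1)*(o + 4)*(o + 4)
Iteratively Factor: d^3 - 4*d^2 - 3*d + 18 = (d - 3)*(d^2 - d - 6) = (d - 3)^2*(d + 2)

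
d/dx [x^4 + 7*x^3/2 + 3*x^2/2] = x*(8*x^2 + 21*x + 6)/2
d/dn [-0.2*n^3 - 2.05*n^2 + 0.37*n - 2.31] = -0.6*n^2 - 4.1*n + 0.37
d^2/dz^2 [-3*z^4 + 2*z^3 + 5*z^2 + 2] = -36*z^2 + 12*z + 10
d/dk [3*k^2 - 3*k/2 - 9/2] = 6*k - 3/2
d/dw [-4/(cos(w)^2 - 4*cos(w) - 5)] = 8*(2 - cos(w))*sin(w)/(sin(w)^2 + 4*cos(w) + 4)^2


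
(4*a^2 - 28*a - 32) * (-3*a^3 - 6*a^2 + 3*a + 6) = -12*a^5 + 60*a^4 + 276*a^3 + 132*a^2 - 264*a - 192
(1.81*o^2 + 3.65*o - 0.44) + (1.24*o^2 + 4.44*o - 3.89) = 3.05*o^2 + 8.09*o - 4.33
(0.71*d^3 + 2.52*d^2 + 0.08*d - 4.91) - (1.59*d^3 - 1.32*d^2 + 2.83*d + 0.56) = -0.88*d^3 + 3.84*d^2 - 2.75*d - 5.47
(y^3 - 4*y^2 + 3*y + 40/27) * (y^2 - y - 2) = y^5 - 5*y^4 + 5*y^3 + 175*y^2/27 - 202*y/27 - 80/27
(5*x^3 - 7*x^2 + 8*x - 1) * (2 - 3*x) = -15*x^4 + 31*x^3 - 38*x^2 + 19*x - 2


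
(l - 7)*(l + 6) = l^2 - l - 42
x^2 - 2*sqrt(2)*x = x*(x - 2*sqrt(2))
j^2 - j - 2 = (j - 2)*(j + 1)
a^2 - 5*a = a*(a - 5)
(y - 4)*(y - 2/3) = y^2 - 14*y/3 + 8/3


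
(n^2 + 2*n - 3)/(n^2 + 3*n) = (n - 1)/n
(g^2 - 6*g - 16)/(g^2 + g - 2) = (g - 8)/(g - 1)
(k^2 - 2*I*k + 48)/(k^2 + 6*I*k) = (k - 8*I)/k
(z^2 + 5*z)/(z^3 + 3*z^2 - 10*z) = 1/(z - 2)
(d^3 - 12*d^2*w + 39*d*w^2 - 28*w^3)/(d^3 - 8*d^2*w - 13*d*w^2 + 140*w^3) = (-d^2 + 5*d*w - 4*w^2)/(-d^2 + d*w + 20*w^2)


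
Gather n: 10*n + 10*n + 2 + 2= 20*n + 4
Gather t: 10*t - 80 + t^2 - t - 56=t^2 + 9*t - 136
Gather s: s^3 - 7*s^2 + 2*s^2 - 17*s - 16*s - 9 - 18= s^3 - 5*s^2 - 33*s - 27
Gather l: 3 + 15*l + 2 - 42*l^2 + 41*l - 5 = -42*l^2 + 56*l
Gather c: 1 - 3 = -2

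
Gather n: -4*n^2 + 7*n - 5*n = -4*n^2 + 2*n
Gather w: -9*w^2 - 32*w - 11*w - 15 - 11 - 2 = -9*w^2 - 43*w - 28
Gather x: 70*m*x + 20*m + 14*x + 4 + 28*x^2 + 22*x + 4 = 20*m + 28*x^2 + x*(70*m + 36) + 8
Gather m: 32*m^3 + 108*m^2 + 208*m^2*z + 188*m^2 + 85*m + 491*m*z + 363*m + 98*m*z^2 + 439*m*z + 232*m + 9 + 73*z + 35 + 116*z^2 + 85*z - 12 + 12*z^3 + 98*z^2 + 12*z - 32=32*m^3 + m^2*(208*z + 296) + m*(98*z^2 + 930*z + 680) + 12*z^3 + 214*z^2 + 170*z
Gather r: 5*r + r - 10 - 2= 6*r - 12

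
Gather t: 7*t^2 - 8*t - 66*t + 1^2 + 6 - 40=7*t^2 - 74*t - 33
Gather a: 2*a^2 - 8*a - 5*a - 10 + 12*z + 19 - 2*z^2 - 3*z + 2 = 2*a^2 - 13*a - 2*z^2 + 9*z + 11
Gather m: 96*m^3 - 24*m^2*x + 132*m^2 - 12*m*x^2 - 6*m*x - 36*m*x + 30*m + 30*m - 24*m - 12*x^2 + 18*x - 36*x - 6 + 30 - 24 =96*m^3 + m^2*(132 - 24*x) + m*(-12*x^2 - 42*x + 36) - 12*x^2 - 18*x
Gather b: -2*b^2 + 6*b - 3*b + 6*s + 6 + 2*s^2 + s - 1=-2*b^2 + 3*b + 2*s^2 + 7*s + 5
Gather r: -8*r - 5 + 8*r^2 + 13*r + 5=8*r^2 + 5*r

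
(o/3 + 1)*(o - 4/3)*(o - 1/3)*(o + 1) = o^4/3 + 7*o^3/9 - 29*o^2/27 - 29*o/27 + 4/9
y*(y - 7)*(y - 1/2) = y^3 - 15*y^2/2 + 7*y/2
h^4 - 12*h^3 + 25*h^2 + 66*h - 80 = (h - 8)*(h - 5)*(h - 1)*(h + 2)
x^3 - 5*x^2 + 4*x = x*(x - 4)*(x - 1)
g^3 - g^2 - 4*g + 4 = (g - 2)*(g - 1)*(g + 2)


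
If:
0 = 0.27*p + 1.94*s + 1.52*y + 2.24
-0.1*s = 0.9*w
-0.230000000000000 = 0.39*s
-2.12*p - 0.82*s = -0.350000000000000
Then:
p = 0.39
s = -0.59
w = 0.07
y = -0.79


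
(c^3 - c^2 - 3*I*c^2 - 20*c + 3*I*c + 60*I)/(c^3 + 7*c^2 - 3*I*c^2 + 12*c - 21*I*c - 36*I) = (c - 5)/(c + 3)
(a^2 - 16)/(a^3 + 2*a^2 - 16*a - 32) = 1/(a + 2)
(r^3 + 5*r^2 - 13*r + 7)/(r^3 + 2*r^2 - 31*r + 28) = (r - 1)/(r - 4)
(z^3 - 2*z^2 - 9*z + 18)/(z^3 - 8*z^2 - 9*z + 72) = (z - 2)/(z - 8)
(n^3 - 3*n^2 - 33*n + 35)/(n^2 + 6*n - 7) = (n^2 - 2*n - 35)/(n + 7)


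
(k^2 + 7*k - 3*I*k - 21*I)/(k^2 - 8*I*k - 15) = (k + 7)/(k - 5*I)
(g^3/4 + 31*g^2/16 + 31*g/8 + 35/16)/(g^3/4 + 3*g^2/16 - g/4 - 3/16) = (4*g^2 + 27*g + 35)/(4*g^2 - g - 3)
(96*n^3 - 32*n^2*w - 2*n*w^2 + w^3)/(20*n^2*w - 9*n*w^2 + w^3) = (-24*n^2 + 2*n*w + w^2)/(w*(-5*n + w))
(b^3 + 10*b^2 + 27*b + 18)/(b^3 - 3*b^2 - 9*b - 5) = (b^2 + 9*b + 18)/(b^2 - 4*b - 5)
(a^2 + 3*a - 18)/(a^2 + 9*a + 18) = (a - 3)/(a + 3)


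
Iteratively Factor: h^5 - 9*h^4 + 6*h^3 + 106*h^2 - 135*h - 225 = (h + 3)*(h^4 - 12*h^3 + 42*h^2 - 20*h - 75) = (h - 5)*(h + 3)*(h^3 - 7*h^2 + 7*h + 15) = (h - 5)*(h + 1)*(h + 3)*(h^2 - 8*h + 15) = (h - 5)^2*(h + 1)*(h + 3)*(h - 3)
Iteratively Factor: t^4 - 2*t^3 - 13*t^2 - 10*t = (t)*(t^3 - 2*t^2 - 13*t - 10) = t*(t - 5)*(t^2 + 3*t + 2) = t*(t - 5)*(t + 2)*(t + 1)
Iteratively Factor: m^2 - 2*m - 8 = (m - 4)*(m + 2)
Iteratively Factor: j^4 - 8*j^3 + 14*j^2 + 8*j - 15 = (j + 1)*(j^3 - 9*j^2 + 23*j - 15) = (j - 3)*(j + 1)*(j^2 - 6*j + 5) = (j - 3)*(j - 1)*(j + 1)*(j - 5)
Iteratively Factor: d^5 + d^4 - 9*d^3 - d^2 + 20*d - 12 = (d - 1)*(d^4 + 2*d^3 - 7*d^2 - 8*d + 12) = (d - 1)^2*(d^3 + 3*d^2 - 4*d - 12) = (d - 2)*(d - 1)^2*(d^2 + 5*d + 6) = (d - 2)*(d - 1)^2*(d + 2)*(d + 3)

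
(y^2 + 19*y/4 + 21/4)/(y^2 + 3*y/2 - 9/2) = (4*y + 7)/(2*(2*y - 3))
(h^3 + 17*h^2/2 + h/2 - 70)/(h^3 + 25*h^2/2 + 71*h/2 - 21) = (2*h^2 + 3*h - 20)/(2*h^2 + 11*h - 6)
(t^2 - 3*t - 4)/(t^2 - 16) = (t + 1)/(t + 4)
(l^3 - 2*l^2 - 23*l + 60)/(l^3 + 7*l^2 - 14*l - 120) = (l - 3)/(l + 6)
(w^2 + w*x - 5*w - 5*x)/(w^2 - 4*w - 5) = (w + x)/(w + 1)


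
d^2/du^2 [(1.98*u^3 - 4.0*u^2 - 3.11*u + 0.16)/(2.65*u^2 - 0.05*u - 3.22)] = (-10.93937*u^3 - 196.13772*u^2 - 36.176388*u - 79.21442)/(18.609625*u^6 - 1.053375*u^5 - 67.817475*u^4 + 2.559775*u^3 + 82.40463*u^2 - 1.55526*u - 33.386248)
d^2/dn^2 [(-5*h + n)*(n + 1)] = 2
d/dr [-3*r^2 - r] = -6*r - 1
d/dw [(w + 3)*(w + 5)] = 2*w + 8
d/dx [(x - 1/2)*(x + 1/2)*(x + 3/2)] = 3*x^2 + 3*x - 1/4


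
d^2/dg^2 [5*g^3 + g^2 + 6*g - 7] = 30*g + 2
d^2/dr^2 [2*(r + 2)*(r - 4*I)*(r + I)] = 12*r + 8 - 12*I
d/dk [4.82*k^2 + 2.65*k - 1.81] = 9.64*k + 2.65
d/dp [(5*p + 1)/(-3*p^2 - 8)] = (15*p^2 + 6*p - 40)/(9*p^4 + 48*p^2 + 64)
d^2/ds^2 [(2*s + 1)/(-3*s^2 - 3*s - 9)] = 2*(2*s + 1)*(3*s^2 + 3*s - (2*s + 1)^2 + 9)/(3*(s^2 + s + 3)^3)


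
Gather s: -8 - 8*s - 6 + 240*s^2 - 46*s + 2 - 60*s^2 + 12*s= 180*s^2 - 42*s - 12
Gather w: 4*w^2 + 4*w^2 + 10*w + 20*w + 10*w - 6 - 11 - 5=8*w^2 + 40*w - 22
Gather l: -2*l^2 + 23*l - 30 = -2*l^2 + 23*l - 30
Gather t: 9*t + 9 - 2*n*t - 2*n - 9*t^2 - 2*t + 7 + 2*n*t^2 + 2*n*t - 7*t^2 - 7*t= -2*n + t^2*(2*n - 16) + 16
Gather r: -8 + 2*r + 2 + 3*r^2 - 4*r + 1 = 3*r^2 - 2*r - 5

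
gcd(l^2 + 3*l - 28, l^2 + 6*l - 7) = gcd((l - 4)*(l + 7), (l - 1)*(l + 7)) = l + 7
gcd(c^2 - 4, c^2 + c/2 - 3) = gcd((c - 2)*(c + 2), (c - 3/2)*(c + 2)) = c + 2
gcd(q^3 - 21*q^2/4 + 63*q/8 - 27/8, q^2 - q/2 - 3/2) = q - 3/2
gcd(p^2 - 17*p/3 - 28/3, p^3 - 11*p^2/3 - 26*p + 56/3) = p - 7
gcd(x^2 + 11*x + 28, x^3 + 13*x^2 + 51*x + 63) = x + 7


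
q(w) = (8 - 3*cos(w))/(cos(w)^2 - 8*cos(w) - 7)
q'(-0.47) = 0.19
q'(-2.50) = 22968.35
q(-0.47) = -0.40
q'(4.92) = 1.08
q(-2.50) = 204.07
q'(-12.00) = -0.23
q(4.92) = -0.86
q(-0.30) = -0.37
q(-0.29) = -0.37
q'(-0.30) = 0.11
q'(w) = (8 - 3*cos(w))*(2*sin(w)*cos(w) - 8*sin(w))/(cos(w)^2 - 8*cos(w) - 7)^2 + 3*sin(w)/(cos(w)^2 - 8*cos(w) - 7) = (-3*cos(w)^2 + 16*cos(w) - 85)*sin(w)/(sin(w)^2 + 8*cos(w) + 6)^2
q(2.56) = 27.44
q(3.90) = -15.29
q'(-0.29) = 0.11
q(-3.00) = 5.77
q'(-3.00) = 4.06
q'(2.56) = -376.40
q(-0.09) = -0.36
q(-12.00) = -0.42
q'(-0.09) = 0.03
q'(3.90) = 152.46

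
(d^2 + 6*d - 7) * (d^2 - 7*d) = d^4 - d^3 - 49*d^2 + 49*d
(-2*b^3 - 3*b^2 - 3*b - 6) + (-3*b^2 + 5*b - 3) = -2*b^3 - 6*b^2 + 2*b - 9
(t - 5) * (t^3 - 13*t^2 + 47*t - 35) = t^4 - 18*t^3 + 112*t^2 - 270*t + 175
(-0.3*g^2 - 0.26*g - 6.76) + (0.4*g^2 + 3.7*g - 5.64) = 0.1*g^2 + 3.44*g - 12.4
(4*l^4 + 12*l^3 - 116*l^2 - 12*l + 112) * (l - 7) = 4*l^5 - 16*l^4 - 200*l^3 + 800*l^2 + 196*l - 784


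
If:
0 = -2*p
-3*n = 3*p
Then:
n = 0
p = 0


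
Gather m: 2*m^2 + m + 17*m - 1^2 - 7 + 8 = 2*m^2 + 18*m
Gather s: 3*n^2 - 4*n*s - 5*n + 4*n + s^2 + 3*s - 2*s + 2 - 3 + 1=3*n^2 - n + s^2 + s*(1 - 4*n)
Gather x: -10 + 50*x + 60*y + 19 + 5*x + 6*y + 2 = 55*x + 66*y + 11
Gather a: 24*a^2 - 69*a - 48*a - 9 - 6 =24*a^2 - 117*a - 15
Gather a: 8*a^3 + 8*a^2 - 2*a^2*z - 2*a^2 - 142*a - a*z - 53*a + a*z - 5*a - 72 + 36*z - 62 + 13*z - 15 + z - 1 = 8*a^3 + a^2*(6 - 2*z) - 200*a + 50*z - 150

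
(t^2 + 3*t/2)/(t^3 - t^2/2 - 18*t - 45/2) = t/(t^2 - 2*t - 15)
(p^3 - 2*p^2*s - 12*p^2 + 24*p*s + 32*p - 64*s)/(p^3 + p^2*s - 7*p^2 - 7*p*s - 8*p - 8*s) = (p^2 - 2*p*s - 4*p + 8*s)/(p^2 + p*s + p + s)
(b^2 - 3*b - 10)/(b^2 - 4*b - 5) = (b + 2)/(b + 1)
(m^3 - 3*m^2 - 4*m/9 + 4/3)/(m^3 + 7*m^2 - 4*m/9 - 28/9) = (m - 3)/(m + 7)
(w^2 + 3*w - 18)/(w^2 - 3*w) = (w + 6)/w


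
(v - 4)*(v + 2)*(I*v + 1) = I*v^3 + v^2 - 2*I*v^2 - 2*v - 8*I*v - 8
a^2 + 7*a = a*(a + 7)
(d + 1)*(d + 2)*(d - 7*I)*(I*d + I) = I*d^4 + 7*d^3 + 4*I*d^3 + 28*d^2 + 5*I*d^2 + 35*d + 2*I*d + 14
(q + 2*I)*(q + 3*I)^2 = q^3 + 8*I*q^2 - 21*q - 18*I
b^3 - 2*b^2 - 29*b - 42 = (b - 7)*(b + 2)*(b + 3)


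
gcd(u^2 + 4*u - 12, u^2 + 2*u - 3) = 1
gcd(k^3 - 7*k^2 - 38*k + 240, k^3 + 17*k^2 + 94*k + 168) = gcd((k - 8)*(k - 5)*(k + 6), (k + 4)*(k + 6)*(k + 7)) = k + 6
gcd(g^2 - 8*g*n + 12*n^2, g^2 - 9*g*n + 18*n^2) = g - 6*n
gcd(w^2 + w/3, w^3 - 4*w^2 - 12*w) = w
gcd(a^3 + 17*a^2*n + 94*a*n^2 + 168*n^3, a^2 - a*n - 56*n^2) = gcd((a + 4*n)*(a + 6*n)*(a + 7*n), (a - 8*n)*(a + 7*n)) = a + 7*n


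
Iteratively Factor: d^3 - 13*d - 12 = (d - 4)*(d^2 + 4*d + 3) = (d - 4)*(d + 1)*(d + 3)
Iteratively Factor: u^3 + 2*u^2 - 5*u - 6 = (u + 1)*(u^2 + u - 6) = (u - 2)*(u + 1)*(u + 3)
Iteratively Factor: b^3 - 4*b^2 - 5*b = (b)*(b^2 - 4*b - 5) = b*(b - 5)*(b + 1)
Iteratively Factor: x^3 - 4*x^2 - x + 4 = (x - 4)*(x^2 - 1) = (x - 4)*(x - 1)*(x + 1)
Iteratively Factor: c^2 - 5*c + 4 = (c - 4)*(c - 1)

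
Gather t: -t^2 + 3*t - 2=-t^2 + 3*t - 2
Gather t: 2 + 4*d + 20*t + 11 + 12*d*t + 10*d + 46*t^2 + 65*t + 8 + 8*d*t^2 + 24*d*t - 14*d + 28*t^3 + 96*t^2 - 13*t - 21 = 28*t^3 + t^2*(8*d + 142) + t*(36*d + 72)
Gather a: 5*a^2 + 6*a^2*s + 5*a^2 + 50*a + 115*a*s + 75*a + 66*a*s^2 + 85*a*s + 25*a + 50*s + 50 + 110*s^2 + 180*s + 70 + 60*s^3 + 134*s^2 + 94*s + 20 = a^2*(6*s + 10) + a*(66*s^2 + 200*s + 150) + 60*s^3 + 244*s^2 + 324*s + 140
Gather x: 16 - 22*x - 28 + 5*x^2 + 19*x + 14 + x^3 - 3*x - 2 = x^3 + 5*x^2 - 6*x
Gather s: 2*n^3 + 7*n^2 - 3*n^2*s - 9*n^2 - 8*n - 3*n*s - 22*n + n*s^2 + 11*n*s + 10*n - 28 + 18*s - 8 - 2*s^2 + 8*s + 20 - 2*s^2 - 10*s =2*n^3 - 2*n^2 - 20*n + s^2*(n - 4) + s*(-3*n^2 + 8*n + 16) - 16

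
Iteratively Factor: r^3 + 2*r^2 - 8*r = (r + 4)*(r^2 - 2*r) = (r - 2)*(r + 4)*(r)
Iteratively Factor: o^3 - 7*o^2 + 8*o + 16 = (o - 4)*(o^2 - 3*o - 4) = (o - 4)^2*(o + 1)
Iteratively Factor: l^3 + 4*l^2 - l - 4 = (l + 4)*(l^2 - 1) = (l + 1)*(l + 4)*(l - 1)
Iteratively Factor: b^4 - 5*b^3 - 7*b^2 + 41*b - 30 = (b - 1)*(b^3 - 4*b^2 - 11*b + 30) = (b - 2)*(b - 1)*(b^2 - 2*b - 15) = (b - 2)*(b - 1)*(b + 3)*(b - 5)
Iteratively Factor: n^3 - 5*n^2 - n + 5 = (n - 1)*(n^2 - 4*n - 5) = (n - 1)*(n + 1)*(n - 5)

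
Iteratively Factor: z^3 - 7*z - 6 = (z - 3)*(z^2 + 3*z + 2) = (z - 3)*(z + 1)*(z + 2)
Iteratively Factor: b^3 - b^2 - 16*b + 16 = (b + 4)*(b^2 - 5*b + 4) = (b - 1)*(b + 4)*(b - 4)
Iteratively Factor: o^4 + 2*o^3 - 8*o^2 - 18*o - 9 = (o + 3)*(o^3 - o^2 - 5*o - 3) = (o + 1)*(o + 3)*(o^2 - 2*o - 3) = (o + 1)^2*(o + 3)*(o - 3)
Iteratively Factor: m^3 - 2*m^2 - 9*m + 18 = (m - 2)*(m^2 - 9) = (m - 2)*(m + 3)*(m - 3)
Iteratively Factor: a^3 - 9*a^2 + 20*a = (a)*(a^2 - 9*a + 20) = a*(a - 5)*(a - 4)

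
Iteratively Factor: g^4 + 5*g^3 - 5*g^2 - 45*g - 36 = (g + 1)*(g^3 + 4*g^2 - 9*g - 36) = (g + 1)*(g + 3)*(g^2 + g - 12) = (g + 1)*(g + 3)*(g + 4)*(g - 3)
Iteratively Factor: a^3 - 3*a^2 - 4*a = (a - 4)*(a^2 + a) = (a - 4)*(a + 1)*(a)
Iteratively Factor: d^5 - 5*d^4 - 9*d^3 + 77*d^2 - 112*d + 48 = (d - 1)*(d^4 - 4*d^3 - 13*d^2 + 64*d - 48) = (d - 1)^2*(d^3 - 3*d^2 - 16*d + 48) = (d - 1)^2*(d + 4)*(d^2 - 7*d + 12) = (d - 4)*(d - 1)^2*(d + 4)*(d - 3)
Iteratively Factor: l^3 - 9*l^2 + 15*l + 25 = (l - 5)*(l^2 - 4*l - 5) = (l - 5)^2*(l + 1)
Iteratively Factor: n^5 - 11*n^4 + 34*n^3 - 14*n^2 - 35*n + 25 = (n + 1)*(n^4 - 12*n^3 + 46*n^2 - 60*n + 25) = (n - 1)*(n + 1)*(n^3 - 11*n^2 + 35*n - 25) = (n - 5)*(n - 1)*(n + 1)*(n^2 - 6*n + 5) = (n - 5)*(n - 1)^2*(n + 1)*(n - 5)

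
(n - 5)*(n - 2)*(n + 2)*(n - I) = n^4 - 5*n^3 - I*n^3 - 4*n^2 + 5*I*n^2 + 20*n + 4*I*n - 20*I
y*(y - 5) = y^2 - 5*y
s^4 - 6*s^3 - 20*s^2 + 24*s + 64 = (s - 8)*(s - 2)*(s + 2)^2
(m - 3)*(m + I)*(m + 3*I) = m^3 - 3*m^2 + 4*I*m^2 - 3*m - 12*I*m + 9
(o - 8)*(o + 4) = o^2 - 4*o - 32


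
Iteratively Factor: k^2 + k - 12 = (k + 4)*(k - 3)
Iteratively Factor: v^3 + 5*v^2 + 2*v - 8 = (v + 2)*(v^2 + 3*v - 4) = (v - 1)*(v + 2)*(v + 4)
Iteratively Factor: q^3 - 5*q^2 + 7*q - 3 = (q - 1)*(q^2 - 4*q + 3) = (q - 3)*(q - 1)*(q - 1)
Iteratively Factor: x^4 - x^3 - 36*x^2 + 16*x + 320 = (x + 4)*(x^3 - 5*x^2 - 16*x + 80) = (x + 4)^2*(x^2 - 9*x + 20) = (x - 5)*(x + 4)^2*(x - 4)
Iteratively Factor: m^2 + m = (m + 1)*(m)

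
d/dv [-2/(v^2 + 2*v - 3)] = 4*(v + 1)/(v^2 + 2*v - 3)^2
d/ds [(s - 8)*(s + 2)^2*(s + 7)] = 4*s^3 + 9*s^2 - 112*s - 228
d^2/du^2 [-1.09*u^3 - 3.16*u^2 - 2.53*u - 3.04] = -6.54*u - 6.32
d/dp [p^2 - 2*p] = 2*p - 2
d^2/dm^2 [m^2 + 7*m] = 2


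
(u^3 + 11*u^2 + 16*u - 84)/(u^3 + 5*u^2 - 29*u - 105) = (u^2 + 4*u - 12)/(u^2 - 2*u - 15)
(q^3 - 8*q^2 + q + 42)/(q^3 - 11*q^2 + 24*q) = (q^2 - 5*q - 14)/(q*(q - 8))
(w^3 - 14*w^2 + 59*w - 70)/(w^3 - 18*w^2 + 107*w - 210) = (w - 2)/(w - 6)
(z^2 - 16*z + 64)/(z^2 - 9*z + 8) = (z - 8)/(z - 1)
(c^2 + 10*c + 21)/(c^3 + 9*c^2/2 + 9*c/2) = 2*(c + 7)/(c*(2*c + 3))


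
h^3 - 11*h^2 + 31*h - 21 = (h - 7)*(h - 3)*(h - 1)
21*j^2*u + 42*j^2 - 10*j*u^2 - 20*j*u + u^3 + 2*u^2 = (-7*j + u)*(-3*j + u)*(u + 2)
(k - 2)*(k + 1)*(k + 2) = k^3 + k^2 - 4*k - 4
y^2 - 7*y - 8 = (y - 8)*(y + 1)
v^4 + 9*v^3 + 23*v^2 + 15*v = v*(v + 1)*(v + 3)*(v + 5)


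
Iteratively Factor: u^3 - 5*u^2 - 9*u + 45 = (u - 3)*(u^2 - 2*u - 15) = (u - 3)*(u + 3)*(u - 5)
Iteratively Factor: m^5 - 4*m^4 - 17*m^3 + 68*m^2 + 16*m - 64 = (m + 4)*(m^4 - 8*m^3 + 15*m^2 + 8*m - 16) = (m + 1)*(m + 4)*(m^3 - 9*m^2 + 24*m - 16) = (m - 4)*(m + 1)*(m + 4)*(m^2 - 5*m + 4) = (m - 4)*(m - 1)*(m + 1)*(m + 4)*(m - 4)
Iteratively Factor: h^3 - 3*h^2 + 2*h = (h - 2)*(h^2 - h) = (h - 2)*(h - 1)*(h)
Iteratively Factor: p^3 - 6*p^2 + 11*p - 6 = (p - 1)*(p^2 - 5*p + 6) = (p - 3)*(p - 1)*(p - 2)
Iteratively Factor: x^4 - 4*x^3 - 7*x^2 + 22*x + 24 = (x + 1)*(x^3 - 5*x^2 - 2*x + 24) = (x - 3)*(x + 1)*(x^2 - 2*x - 8) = (x - 4)*(x - 3)*(x + 1)*(x + 2)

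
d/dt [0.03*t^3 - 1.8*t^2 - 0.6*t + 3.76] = 0.09*t^2 - 3.6*t - 0.6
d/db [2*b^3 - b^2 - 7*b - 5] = 6*b^2 - 2*b - 7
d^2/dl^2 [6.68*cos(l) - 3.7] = -6.68*cos(l)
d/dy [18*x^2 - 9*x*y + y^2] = -9*x + 2*y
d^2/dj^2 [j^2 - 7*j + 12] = 2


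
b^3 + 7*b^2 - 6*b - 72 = (b - 3)*(b + 4)*(b + 6)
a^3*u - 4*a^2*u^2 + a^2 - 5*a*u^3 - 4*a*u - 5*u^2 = (a - 5*u)*(a + u)*(a*u + 1)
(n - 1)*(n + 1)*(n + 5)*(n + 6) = n^4 + 11*n^3 + 29*n^2 - 11*n - 30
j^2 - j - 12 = (j - 4)*(j + 3)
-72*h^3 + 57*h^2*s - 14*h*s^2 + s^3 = (-8*h + s)*(-3*h + s)^2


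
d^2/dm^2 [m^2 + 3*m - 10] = 2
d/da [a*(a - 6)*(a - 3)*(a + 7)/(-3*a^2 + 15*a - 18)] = (-2*a^3 + 5*a^2 + 4*a - 84)/(3*(a^2 - 4*a + 4))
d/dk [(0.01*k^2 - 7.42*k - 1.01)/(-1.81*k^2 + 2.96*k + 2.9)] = (-13.4006*k^2 - 3.5982*k - 18.5284)/(3.2761*k^4 - 10.7152*k^3 - 1.7364*k^2 + 17.168*k + 8.41)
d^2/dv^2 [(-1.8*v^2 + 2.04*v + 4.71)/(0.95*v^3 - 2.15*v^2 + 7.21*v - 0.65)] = (-3.249*v^6 + 11.0466*v^5 + 99.9837000000001*v^4 - 234.37536*v^3 + 354.40812*v^2 - 437.72724*v + 494.125692)/(0.857375*v^9 - 5.821125*v^8 + 32.6952*v^7 - 100.0568*v^6 + 256.10511*v^5 - 371.02437*v^4 + 436.465336*v^3 - 104.09412*v^2 + 9.138675*v - 0.274625)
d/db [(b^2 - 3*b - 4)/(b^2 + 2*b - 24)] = 5/(b^2 + 12*b + 36)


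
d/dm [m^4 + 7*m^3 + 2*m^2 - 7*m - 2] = 4*m^3 + 21*m^2 + 4*m - 7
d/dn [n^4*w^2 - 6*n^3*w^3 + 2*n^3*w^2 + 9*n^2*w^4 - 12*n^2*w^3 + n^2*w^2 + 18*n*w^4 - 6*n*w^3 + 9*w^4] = 2*w^2*(2*n^3 - 9*n^2*w + 3*n^2 + 9*n*w^2 - 12*n*w + n + 9*w^2 - 3*w)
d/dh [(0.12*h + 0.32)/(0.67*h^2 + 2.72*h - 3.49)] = (0.0804*h^2 + 0.3264*h - (0.12*h + 0.32)*(1.34*h + 2.72) - 0.4188)/(0.67*h^2 + 2.72*h - 3.49)^2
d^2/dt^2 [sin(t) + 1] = -sin(t)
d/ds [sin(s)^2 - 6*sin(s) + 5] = 2*(sin(s) - 3)*cos(s)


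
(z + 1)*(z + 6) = z^2 + 7*z + 6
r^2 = r^2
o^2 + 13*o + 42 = (o + 6)*(o + 7)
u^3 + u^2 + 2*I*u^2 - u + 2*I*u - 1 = (u + 1)*(u + I)^2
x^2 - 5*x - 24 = (x - 8)*(x + 3)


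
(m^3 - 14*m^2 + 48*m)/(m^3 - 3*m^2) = (m^2 - 14*m + 48)/(m*(m - 3))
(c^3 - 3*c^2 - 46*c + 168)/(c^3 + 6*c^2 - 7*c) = (c^2 - 10*c + 24)/(c*(c - 1))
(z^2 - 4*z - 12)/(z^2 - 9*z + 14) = (z^2 - 4*z - 12)/(z^2 - 9*z + 14)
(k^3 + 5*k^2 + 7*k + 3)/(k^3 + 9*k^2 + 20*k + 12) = (k^2 + 4*k + 3)/(k^2 + 8*k + 12)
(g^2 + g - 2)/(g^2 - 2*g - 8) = (g - 1)/(g - 4)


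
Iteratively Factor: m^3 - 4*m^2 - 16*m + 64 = (m - 4)*(m^2 - 16) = (m - 4)^2*(m + 4)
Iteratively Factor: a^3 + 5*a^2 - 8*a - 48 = (a + 4)*(a^2 + a - 12) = (a - 3)*(a + 4)*(a + 4)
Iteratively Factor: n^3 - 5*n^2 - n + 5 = (n - 5)*(n^2 - 1) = (n - 5)*(n - 1)*(n + 1)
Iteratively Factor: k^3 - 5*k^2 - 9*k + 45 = (k + 3)*(k^2 - 8*k + 15) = (k - 5)*(k + 3)*(k - 3)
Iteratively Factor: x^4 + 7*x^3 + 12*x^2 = (x + 3)*(x^3 + 4*x^2) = x*(x + 3)*(x^2 + 4*x) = x^2*(x + 3)*(x + 4)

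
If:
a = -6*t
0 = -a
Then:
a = 0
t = 0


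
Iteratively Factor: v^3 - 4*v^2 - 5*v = (v)*(v^2 - 4*v - 5) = v*(v + 1)*(v - 5)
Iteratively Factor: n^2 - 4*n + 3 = (n - 3)*(n - 1)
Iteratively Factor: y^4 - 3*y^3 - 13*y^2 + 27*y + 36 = (y + 1)*(y^3 - 4*y^2 - 9*y + 36) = (y - 3)*(y + 1)*(y^2 - y - 12) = (y - 3)*(y + 1)*(y + 3)*(y - 4)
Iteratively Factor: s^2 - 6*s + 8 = (s - 2)*(s - 4)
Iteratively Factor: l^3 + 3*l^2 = (l)*(l^2 + 3*l) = l*(l + 3)*(l)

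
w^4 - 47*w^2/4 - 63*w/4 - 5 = (w - 4)*(w + 1/2)*(w + 1)*(w + 5/2)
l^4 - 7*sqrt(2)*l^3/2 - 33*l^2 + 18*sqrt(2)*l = l*(l - 6*sqrt(2))*(l - sqrt(2)/2)*(l + 3*sqrt(2))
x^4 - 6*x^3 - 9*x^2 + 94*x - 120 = (x - 5)*(x - 3)*(x - 2)*(x + 4)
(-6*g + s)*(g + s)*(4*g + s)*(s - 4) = -24*g^3*s + 96*g^3 - 26*g^2*s^2 + 104*g^2*s - g*s^3 + 4*g*s^2 + s^4 - 4*s^3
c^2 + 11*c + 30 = (c + 5)*(c + 6)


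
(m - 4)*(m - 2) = m^2 - 6*m + 8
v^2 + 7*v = v*(v + 7)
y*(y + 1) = y^2 + y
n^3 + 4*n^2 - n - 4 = (n - 1)*(n + 1)*(n + 4)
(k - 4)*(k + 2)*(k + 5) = k^3 + 3*k^2 - 18*k - 40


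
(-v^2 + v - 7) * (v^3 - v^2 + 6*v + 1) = -v^5 + 2*v^4 - 14*v^3 + 12*v^2 - 41*v - 7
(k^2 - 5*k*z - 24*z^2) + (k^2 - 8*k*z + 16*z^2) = 2*k^2 - 13*k*z - 8*z^2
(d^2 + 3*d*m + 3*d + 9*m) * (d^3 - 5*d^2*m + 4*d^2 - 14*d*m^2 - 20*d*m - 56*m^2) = d^5 - 2*d^4*m + 7*d^4 - 29*d^3*m^2 - 14*d^3*m + 12*d^3 - 42*d^2*m^3 - 203*d^2*m^2 - 24*d^2*m - 294*d*m^3 - 348*d*m^2 - 504*m^3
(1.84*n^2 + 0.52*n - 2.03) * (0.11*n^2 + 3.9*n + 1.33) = 0.2024*n^4 + 7.2332*n^3 + 4.2519*n^2 - 7.2254*n - 2.6999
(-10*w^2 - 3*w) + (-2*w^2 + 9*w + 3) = -12*w^2 + 6*w + 3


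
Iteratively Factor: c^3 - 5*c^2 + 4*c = (c - 4)*(c^2 - c) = c*(c - 4)*(c - 1)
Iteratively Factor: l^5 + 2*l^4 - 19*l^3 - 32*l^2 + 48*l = (l - 1)*(l^4 + 3*l^3 - 16*l^2 - 48*l) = (l - 1)*(l + 4)*(l^3 - l^2 - 12*l) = (l - 4)*(l - 1)*(l + 4)*(l^2 + 3*l) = (l - 4)*(l - 1)*(l + 3)*(l + 4)*(l)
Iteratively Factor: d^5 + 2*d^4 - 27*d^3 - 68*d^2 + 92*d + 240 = (d + 3)*(d^4 - d^3 - 24*d^2 + 4*d + 80) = (d - 2)*(d + 3)*(d^3 + d^2 - 22*d - 40) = (d - 2)*(d + 3)*(d + 4)*(d^2 - 3*d - 10) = (d - 2)*(d + 2)*(d + 3)*(d + 4)*(d - 5)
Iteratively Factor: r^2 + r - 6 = (r + 3)*(r - 2)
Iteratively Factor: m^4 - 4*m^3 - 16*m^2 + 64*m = (m)*(m^3 - 4*m^2 - 16*m + 64) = m*(m - 4)*(m^2 - 16) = m*(m - 4)*(m + 4)*(m - 4)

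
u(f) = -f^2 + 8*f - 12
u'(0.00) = 8.00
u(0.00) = -12.00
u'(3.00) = 2.00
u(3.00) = 3.00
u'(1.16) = 5.68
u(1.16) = -4.07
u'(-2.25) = 12.50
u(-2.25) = -35.06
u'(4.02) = -0.04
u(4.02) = 4.00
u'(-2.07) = 12.14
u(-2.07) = -32.84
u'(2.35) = 3.30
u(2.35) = 1.28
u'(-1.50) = 11.00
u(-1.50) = -26.25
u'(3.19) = 1.62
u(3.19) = 3.34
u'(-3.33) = 14.66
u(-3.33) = -49.73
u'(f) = 8 - 2*f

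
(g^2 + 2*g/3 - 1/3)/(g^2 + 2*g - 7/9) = 3*(g + 1)/(3*g + 7)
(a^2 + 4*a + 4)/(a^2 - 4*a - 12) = (a + 2)/(a - 6)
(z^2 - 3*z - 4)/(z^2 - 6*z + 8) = (z + 1)/(z - 2)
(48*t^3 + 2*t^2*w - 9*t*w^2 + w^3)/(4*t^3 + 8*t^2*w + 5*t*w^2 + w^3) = (24*t^2 - 11*t*w + w^2)/(2*t^2 + 3*t*w + w^2)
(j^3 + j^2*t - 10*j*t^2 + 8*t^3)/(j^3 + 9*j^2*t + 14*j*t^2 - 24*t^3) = (j - 2*t)/(j + 6*t)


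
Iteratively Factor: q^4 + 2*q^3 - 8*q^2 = (q)*(q^3 + 2*q^2 - 8*q) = q*(q + 4)*(q^2 - 2*q) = q*(q - 2)*(q + 4)*(q)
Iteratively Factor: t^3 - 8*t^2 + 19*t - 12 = (t - 3)*(t^2 - 5*t + 4) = (t - 4)*(t - 3)*(t - 1)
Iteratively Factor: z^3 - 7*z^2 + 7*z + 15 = (z - 3)*(z^2 - 4*z - 5) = (z - 3)*(z + 1)*(z - 5)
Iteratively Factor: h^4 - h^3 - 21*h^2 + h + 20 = (h + 1)*(h^3 - 2*h^2 - 19*h + 20) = (h + 1)*(h + 4)*(h^2 - 6*h + 5) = (h - 1)*(h + 1)*(h + 4)*(h - 5)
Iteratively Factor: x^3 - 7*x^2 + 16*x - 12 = (x - 2)*(x^2 - 5*x + 6) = (x - 3)*(x - 2)*(x - 2)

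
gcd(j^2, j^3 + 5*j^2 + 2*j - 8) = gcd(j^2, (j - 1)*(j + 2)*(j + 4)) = 1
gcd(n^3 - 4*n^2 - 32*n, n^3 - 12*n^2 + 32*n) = n^2 - 8*n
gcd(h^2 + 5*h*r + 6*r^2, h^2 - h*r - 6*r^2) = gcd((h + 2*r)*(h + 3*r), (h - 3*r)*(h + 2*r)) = h + 2*r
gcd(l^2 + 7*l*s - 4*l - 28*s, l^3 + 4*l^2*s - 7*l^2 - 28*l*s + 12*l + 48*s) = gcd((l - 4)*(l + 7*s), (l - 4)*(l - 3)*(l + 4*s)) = l - 4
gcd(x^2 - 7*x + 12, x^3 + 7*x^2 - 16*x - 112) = x - 4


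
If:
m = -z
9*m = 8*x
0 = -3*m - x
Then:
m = 0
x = 0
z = 0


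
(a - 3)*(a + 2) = a^2 - a - 6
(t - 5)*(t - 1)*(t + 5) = t^3 - t^2 - 25*t + 25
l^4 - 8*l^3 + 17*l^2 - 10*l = l*(l - 5)*(l - 2)*(l - 1)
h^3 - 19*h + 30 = (h - 3)*(h - 2)*(h + 5)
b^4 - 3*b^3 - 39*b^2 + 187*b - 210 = (b - 5)*(b - 3)*(b - 2)*(b + 7)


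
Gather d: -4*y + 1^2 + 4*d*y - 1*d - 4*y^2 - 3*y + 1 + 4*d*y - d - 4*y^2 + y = d*(8*y - 2) - 8*y^2 - 6*y + 2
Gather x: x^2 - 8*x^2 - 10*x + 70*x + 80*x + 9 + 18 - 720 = -7*x^2 + 140*x - 693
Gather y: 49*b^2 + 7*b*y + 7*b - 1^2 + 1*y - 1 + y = 49*b^2 + 7*b + y*(7*b + 2) - 2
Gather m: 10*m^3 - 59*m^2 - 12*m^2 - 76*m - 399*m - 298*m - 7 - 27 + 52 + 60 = 10*m^3 - 71*m^2 - 773*m + 78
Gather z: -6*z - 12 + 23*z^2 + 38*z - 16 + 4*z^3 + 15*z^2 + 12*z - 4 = 4*z^3 + 38*z^2 + 44*z - 32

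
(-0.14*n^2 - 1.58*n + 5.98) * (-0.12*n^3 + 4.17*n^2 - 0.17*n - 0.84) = 0.0168*n^5 - 0.3942*n^4 - 7.2824*n^3 + 25.3228*n^2 + 0.3106*n - 5.0232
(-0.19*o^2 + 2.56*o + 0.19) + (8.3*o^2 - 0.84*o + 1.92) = 8.11*o^2 + 1.72*o + 2.11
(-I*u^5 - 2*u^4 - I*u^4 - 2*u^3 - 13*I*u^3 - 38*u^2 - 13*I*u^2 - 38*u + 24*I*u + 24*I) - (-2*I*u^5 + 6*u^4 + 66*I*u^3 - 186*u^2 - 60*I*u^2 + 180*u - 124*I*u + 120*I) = I*u^5 - 8*u^4 - I*u^4 - 2*u^3 - 79*I*u^3 + 148*u^2 + 47*I*u^2 - 218*u + 148*I*u - 96*I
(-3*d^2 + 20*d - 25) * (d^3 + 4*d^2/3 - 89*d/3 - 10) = -3*d^5 + 16*d^4 + 272*d^3/3 - 1790*d^2/3 + 1625*d/3 + 250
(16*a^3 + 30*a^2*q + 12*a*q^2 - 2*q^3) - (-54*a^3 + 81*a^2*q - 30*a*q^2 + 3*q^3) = 70*a^3 - 51*a^2*q + 42*a*q^2 - 5*q^3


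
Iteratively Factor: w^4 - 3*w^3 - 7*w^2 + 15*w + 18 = (w + 2)*(w^3 - 5*w^2 + 3*w + 9) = (w + 1)*(w + 2)*(w^2 - 6*w + 9) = (w - 3)*(w + 1)*(w + 2)*(w - 3)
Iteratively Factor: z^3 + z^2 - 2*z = (z)*(z^2 + z - 2) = z*(z - 1)*(z + 2)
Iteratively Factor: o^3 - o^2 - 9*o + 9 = (o + 3)*(o^2 - 4*o + 3) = (o - 1)*(o + 3)*(o - 3)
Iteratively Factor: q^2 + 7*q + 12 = (q + 3)*(q + 4)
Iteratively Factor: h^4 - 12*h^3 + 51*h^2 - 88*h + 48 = (h - 4)*(h^3 - 8*h^2 + 19*h - 12) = (h - 4)*(h - 3)*(h^2 - 5*h + 4) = (h - 4)^2*(h - 3)*(h - 1)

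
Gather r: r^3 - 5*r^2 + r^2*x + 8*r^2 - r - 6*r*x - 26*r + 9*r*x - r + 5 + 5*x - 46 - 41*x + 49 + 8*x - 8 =r^3 + r^2*(x + 3) + r*(3*x - 28) - 28*x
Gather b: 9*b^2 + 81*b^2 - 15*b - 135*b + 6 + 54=90*b^2 - 150*b + 60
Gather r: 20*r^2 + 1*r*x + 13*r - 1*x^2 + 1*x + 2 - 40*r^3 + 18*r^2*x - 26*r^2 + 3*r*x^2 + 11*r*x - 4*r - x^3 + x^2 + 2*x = -40*r^3 + r^2*(18*x - 6) + r*(3*x^2 + 12*x + 9) - x^3 + 3*x + 2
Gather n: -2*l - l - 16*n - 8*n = -3*l - 24*n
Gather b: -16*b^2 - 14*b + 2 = -16*b^2 - 14*b + 2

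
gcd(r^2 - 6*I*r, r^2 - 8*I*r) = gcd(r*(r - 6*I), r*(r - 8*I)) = r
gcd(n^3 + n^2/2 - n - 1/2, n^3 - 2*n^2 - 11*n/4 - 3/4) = n + 1/2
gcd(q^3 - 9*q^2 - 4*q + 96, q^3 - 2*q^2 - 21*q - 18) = q + 3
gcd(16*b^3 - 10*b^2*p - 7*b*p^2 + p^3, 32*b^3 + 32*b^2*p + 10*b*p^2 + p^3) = 2*b + p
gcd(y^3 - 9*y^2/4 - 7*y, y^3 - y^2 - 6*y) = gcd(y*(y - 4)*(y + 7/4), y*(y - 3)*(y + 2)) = y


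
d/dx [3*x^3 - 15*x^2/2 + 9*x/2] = 9*x^2 - 15*x + 9/2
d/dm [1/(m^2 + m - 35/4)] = 16*(-2*m - 1)/(4*m^2 + 4*m - 35)^2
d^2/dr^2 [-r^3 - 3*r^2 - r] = -6*r - 6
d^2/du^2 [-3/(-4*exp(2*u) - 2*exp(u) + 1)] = (192*exp(3*u) + 72*exp(2*u) + 60*exp(u) + 6)*exp(u)/(64*exp(6*u) + 96*exp(5*u) - 40*exp(3*u) + 6*exp(u) - 1)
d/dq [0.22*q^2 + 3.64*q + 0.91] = 0.44*q + 3.64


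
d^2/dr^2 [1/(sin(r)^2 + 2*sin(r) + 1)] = 2*(3 - 2*sin(r))/(sin(r) + 1)^3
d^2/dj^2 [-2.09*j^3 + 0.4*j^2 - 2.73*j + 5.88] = 0.8 - 12.54*j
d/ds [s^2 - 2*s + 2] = 2*s - 2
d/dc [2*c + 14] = 2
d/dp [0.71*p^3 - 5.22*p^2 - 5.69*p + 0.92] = 2.13*p^2 - 10.44*p - 5.69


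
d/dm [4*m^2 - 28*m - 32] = 8*m - 28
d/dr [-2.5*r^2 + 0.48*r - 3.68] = 0.48 - 5.0*r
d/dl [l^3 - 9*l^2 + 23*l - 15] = 3*l^2 - 18*l + 23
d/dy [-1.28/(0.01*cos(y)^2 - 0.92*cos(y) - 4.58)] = (1.1776 - 0.0256*cos(y))*sin(y)/(-0.01*cos(y)^2 + 0.92*cos(y) + 4.58)^2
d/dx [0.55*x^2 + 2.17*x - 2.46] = 1.1*x + 2.17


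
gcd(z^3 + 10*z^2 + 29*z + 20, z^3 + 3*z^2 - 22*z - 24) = z + 1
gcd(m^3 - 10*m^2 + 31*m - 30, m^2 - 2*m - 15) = m - 5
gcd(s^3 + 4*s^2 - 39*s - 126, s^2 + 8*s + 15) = s + 3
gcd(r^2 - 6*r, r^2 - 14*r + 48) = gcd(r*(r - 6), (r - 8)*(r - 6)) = r - 6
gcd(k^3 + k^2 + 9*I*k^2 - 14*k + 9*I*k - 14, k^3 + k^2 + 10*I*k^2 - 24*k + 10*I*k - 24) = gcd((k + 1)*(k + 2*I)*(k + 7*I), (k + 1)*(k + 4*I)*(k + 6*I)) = k + 1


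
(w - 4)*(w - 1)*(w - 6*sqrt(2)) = w^3 - 6*sqrt(2)*w^2 - 5*w^2 + 4*w + 30*sqrt(2)*w - 24*sqrt(2)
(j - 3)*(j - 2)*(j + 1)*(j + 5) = j^4 + j^3 - 19*j^2 + 11*j + 30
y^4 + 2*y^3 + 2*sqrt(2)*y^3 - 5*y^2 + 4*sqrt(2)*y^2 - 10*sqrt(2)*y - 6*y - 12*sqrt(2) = (y - 2)*(y + 1)*(y + 3)*(y + 2*sqrt(2))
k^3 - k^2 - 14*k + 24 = (k - 3)*(k - 2)*(k + 4)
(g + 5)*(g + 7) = g^2 + 12*g + 35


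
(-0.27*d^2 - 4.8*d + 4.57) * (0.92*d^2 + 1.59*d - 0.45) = -0.2484*d^4 - 4.8453*d^3 - 3.3061*d^2 + 9.4263*d - 2.0565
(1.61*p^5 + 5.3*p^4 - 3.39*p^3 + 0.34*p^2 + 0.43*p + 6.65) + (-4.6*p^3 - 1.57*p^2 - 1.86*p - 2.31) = 1.61*p^5 + 5.3*p^4 - 7.99*p^3 - 1.23*p^2 - 1.43*p + 4.34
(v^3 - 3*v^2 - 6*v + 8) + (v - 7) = v^3 - 3*v^2 - 5*v + 1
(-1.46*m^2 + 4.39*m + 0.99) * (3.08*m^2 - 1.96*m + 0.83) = -4.4968*m^4 + 16.3828*m^3 - 6.767*m^2 + 1.7033*m + 0.8217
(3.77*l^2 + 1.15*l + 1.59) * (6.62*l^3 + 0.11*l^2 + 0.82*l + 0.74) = 24.9574*l^5 + 8.0277*l^4 + 13.7437*l^3 + 3.9077*l^2 + 2.1548*l + 1.1766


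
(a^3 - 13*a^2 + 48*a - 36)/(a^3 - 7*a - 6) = (-a^3 + 13*a^2 - 48*a + 36)/(-a^3 + 7*a + 6)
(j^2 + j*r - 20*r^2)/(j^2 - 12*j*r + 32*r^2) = (-j - 5*r)/(-j + 8*r)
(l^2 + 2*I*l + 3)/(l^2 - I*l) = (l + 3*I)/l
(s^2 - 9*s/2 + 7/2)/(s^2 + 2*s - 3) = (s - 7/2)/(s + 3)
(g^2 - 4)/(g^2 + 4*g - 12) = (g + 2)/(g + 6)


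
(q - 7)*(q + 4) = q^2 - 3*q - 28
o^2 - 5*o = o*(o - 5)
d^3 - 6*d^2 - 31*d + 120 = (d - 8)*(d - 3)*(d + 5)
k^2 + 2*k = k*(k + 2)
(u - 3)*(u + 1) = u^2 - 2*u - 3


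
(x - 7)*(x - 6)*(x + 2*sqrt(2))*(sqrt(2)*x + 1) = sqrt(2)*x^4 - 13*sqrt(2)*x^3 + 5*x^3 - 65*x^2 + 44*sqrt(2)*x^2 - 26*sqrt(2)*x + 210*x + 84*sqrt(2)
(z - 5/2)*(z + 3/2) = z^2 - z - 15/4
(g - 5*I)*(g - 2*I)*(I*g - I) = I*g^3 + 7*g^2 - I*g^2 - 7*g - 10*I*g + 10*I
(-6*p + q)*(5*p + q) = -30*p^2 - p*q + q^2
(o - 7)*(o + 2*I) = o^2 - 7*o + 2*I*o - 14*I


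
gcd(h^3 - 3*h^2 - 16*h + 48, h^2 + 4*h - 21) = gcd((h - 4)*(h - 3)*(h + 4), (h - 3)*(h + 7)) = h - 3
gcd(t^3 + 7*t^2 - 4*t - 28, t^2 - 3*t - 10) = t + 2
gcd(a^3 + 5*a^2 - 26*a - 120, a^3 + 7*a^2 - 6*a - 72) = a^2 + 10*a + 24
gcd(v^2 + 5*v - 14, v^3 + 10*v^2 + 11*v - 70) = v^2 + 5*v - 14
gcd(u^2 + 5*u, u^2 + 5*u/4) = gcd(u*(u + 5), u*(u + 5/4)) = u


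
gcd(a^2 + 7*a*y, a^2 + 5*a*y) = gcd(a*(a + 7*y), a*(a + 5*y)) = a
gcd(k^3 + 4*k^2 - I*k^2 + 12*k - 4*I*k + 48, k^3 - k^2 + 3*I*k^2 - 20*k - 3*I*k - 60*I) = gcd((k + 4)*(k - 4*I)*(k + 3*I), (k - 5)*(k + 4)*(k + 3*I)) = k^2 + k*(4 + 3*I) + 12*I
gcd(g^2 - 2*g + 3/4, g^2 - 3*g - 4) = 1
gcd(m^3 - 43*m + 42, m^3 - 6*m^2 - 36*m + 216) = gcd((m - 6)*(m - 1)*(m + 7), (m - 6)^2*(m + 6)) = m - 6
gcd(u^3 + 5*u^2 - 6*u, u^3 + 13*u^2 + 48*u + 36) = u + 6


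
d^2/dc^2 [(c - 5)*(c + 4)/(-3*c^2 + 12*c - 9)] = 2*(-3*c^3 + 69*c^2 - 249*c + 263)/(3*(c^6 - 12*c^5 + 57*c^4 - 136*c^3 + 171*c^2 - 108*c + 27))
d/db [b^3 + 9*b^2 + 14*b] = 3*b^2 + 18*b + 14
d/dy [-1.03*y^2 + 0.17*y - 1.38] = 0.17 - 2.06*y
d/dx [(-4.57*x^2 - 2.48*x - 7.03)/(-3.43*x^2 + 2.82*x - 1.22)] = (-21.3938*x^2 - 37.075*x + 22.8502)/(11.7649*x^4 - 19.3452*x^3 + 16.3216*x^2 - 6.8808*x + 1.4884)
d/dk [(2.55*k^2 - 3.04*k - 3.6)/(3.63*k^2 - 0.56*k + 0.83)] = (9.6072*k^2 + 30.369*k - 4.5392)/(13.1769*k^4 - 4.0656*k^3 + 6.3394*k^2 - 0.9296*k + 0.6889)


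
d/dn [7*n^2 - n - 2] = 14*n - 1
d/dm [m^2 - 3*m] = 2*m - 3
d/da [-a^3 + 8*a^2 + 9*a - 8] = -3*a^2 + 16*a + 9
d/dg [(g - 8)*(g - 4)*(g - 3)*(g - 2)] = 4*g^3 - 51*g^2 + 196*g - 232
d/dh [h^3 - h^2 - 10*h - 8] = 3*h^2 - 2*h - 10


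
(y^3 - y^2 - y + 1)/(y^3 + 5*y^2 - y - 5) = (y - 1)/(y + 5)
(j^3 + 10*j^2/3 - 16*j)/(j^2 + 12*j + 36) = j*(3*j - 8)/(3*(j + 6))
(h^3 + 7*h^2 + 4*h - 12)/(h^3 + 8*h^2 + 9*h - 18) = (h + 2)/(h + 3)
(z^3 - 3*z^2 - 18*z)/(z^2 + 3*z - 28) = z*(z^2 - 3*z - 18)/(z^2 + 3*z - 28)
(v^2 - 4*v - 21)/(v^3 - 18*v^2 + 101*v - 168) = (v + 3)/(v^2 - 11*v + 24)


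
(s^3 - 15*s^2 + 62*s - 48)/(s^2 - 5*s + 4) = (s^2 - 14*s + 48)/(s - 4)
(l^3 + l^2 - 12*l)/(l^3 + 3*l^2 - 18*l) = (l + 4)/(l + 6)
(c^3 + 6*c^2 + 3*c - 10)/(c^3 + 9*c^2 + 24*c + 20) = (c - 1)/(c + 2)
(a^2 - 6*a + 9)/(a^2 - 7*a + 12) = (a - 3)/(a - 4)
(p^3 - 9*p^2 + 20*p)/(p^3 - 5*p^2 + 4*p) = (p - 5)/(p - 1)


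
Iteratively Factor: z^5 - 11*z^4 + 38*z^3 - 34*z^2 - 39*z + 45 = (z + 1)*(z^4 - 12*z^3 + 50*z^2 - 84*z + 45) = (z - 1)*(z + 1)*(z^3 - 11*z^2 + 39*z - 45) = (z - 3)*(z - 1)*(z + 1)*(z^2 - 8*z + 15) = (z - 3)^2*(z - 1)*(z + 1)*(z - 5)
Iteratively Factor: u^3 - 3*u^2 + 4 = (u - 2)*(u^2 - u - 2) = (u - 2)*(u + 1)*(u - 2)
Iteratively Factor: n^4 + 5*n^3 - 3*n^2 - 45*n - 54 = (n + 2)*(n^3 + 3*n^2 - 9*n - 27) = (n + 2)*(n + 3)*(n^2 - 9) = (n - 3)*(n + 2)*(n + 3)*(n + 3)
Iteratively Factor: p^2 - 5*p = (p - 5)*(p)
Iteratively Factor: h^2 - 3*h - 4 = (h + 1)*(h - 4)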